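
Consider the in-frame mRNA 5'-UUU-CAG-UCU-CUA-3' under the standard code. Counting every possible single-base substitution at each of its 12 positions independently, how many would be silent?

Codon 1 (UUU, Phe): 1 synonymous substitution.
Codon 2 (CAG, Gln): 1 synonymous substitution.
Codon 3 (UCU, Ser): 3 synonymous substitutions.
Codon 4 (CUA, Leu): 4 synonymous substitutions.
Total: 1 + 1 + 3 + 4 = 9.

9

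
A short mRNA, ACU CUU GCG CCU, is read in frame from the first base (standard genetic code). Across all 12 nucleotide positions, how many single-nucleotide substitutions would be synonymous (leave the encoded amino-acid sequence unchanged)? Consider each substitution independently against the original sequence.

Codon 1 (ACU, Thr): 3 synonymous substitutions.
Codon 2 (CUU, Leu): 3 synonymous substitutions.
Codon 3 (GCG, Ala): 3 synonymous substitutions.
Codon 4 (CCU, Pro): 3 synonymous substitutions.
Total: 3 + 3 + 3 + 3 = 12.

12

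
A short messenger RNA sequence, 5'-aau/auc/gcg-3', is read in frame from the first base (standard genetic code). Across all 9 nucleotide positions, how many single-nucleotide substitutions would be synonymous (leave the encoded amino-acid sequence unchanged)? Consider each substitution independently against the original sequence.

Codon 1 (AAU, Asn): 1 synonymous substitution.
Codon 2 (AUC, Ile): 2 synonymous substitutions.
Codon 3 (GCG, Ala): 3 synonymous substitutions.
Total: 1 + 2 + 3 = 6.

6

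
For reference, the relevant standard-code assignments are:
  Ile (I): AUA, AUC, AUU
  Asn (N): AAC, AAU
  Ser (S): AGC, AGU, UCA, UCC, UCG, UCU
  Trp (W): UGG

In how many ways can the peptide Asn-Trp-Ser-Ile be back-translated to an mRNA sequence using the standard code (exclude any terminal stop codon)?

36

Asn: 2 codons.
Trp: 1 codon.
Ser: 6 codons.
Ile: 3 codons.
2 × 1 × 6 × 3 = 36.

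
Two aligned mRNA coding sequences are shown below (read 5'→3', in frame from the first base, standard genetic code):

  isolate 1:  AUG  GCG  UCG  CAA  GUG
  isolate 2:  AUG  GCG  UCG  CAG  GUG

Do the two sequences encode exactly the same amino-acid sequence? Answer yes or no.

yes

Codon 1: AUG Met / AUG Met — identical.
Codon 2: GCG Ala / GCG Ala — identical.
Codon 3: UCG Ser / UCG Ser — identical.
Codon 4: CAA Gln / CAG Gln — synonymous.
Codon 5: GUG Val / GUG Val — identical.
Nonsynonymous differences: 0 → same protein.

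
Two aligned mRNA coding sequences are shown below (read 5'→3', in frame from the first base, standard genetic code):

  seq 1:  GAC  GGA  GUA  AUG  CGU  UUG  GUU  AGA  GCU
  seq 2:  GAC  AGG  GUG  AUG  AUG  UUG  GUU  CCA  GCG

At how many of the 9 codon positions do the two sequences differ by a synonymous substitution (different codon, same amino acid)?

2

Codon 1: GAC Asp / GAC Asp — identical.
Codon 2: GGA Gly / AGG Arg — nonsynonymous.
Codon 3: GUA Val / GUG Val — synonymous.
Codon 4: AUG Met / AUG Met — identical.
Codon 5: CGU Arg / AUG Met — nonsynonymous.
Codon 6: UUG Leu / UUG Leu — identical.
Codon 7: GUU Val / GUU Val — identical.
Codon 8: AGA Arg / CCA Pro — nonsynonymous.
Codon 9: GCU Ala / GCG Ala — synonymous.
Synonymous differences: 2.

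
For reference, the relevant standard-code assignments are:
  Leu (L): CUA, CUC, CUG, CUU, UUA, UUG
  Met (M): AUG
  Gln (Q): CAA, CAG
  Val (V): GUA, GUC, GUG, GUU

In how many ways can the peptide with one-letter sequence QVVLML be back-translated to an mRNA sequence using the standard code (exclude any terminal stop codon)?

1152

Gln: 2 codons.
Val: 4 codons.
Val: 4 codons.
Leu: 6 codons.
Met: 1 codon.
Leu: 6 codons.
2 × 4 × 4 × 6 × 1 × 6 = 1152.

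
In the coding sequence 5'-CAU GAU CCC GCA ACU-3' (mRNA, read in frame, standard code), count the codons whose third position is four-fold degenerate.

Codon 1 CAU (His): third position 2-fold.
Codon 2 GAU (Asp): third position 2-fold.
Codon 3 CCC (Pro): third position 4-fold.
Codon 4 GCA (Ala): third position 4-fold.
Codon 5 ACU (Thr): third position 4-fold.
Four-fold degenerate third positions: 3.

3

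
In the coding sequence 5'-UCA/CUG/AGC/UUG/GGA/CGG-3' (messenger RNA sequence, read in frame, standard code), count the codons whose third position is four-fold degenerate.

Codon 1 UCA (Ser): third position 4-fold.
Codon 2 CUG (Leu): third position 4-fold.
Codon 3 AGC (Ser): third position 2-fold.
Codon 4 UUG (Leu): third position 2-fold.
Codon 5 GGA (Gly): third position 4-fold.
Codon 6 CGG (Arg): third position 4-fold.
Four-fold degenerate third positions: 4.

4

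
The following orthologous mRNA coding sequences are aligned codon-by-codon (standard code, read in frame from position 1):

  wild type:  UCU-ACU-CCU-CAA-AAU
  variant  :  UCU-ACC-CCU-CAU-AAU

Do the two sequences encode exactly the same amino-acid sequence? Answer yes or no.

no

Codon 1: UCU Ser / UCU Ser — identical.
Codon 2: ACU Thr / ACC Thr — synonymous.
Codon 3: CCU Pro / CCU Pro — identical.
Codon 4: CAA Gln / CAU His — nonsynonymous.
Codon 5: AAU Asn / AAU Asn — identical.
Nonsynonymous differences: 1 → different protein.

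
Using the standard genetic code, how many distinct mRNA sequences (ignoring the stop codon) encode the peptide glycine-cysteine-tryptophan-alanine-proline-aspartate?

Gly: 4 codons.
Cys: 2 codons.
Trp: 1 codon.
Ala: 4 codons.
Pro: 4 codons.
Asp: 2 codons.
4 × 2 × 1 × 4 × 4 × 2 = 256.

256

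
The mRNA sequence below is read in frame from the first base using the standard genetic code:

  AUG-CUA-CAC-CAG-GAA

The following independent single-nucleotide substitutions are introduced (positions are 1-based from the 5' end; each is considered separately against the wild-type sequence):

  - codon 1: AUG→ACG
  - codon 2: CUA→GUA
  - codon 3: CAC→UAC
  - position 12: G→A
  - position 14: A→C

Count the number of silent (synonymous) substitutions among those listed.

1

Codon 1: AUG (Met) → ACG (Thr) — missense.
Codon 2: CUA (Leu) → GUA (Val) — missense.
Codon 3: CAC (His) → UAC (Tyr) — missense.
Codon 4: CAG (Gln) → CAA (Gln) — synonymous.
Codon 5: GAA (Glu) → GCA (Ala) — missense.
Synonymous: 1 of 5.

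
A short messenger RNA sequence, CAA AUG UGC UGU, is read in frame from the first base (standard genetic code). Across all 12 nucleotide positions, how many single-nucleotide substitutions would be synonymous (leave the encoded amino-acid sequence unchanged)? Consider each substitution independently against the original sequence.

3

Codon 1 (CAA, Gln): 1 synonymous substitution.
Codon 2 (AUG, Met): 0 synonymous substitutions.
Codon 3 (UGC, Cys): 1 synonymous substitution.
Codon 4 (UGU, Cys): 1 synonymous substitution.
Total: 1 + 0 + 1 + 1 = 3.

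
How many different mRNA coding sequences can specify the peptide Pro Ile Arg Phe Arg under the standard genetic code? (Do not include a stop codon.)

864

Pro: 4 codons.
Ile: 3 codons.
Arg: 6 codons.
Phe: 2 codons.
Arg: 6 codons.
4 × 3 × 6 × 2 × 6 = 864.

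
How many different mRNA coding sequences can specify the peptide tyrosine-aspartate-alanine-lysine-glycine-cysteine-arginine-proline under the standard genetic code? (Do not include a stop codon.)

6144

Tyr: 2 codons.
Asp: 2 codons.
Ala: 4 codons.
Lys: 2 codons.
Gly: 4 codons.
Cys: 2 codons.
Arg: 6 codons.
Pro: 4 codons.
2 × 2 × 4 × 2 × 4 × 2 × 6 × 4 = 6144.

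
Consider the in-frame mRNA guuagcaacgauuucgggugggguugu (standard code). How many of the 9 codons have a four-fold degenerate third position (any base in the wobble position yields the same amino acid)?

3

Codon 1 GUU (Val): third position 4-fold.
Codon 2 AGC (Ser): third position 2-fold.
Codon 3 AAC (Asn): third position 2-fold.
Codon 4 GAU (Asp): third position 2-fold.
Codon 5 UUC (Phe): third position 2-fold.
Codon 6 GGG (Gly): third position 4-fold.
Codon 7 UGG (Trp): third position 1-fold.
Codon 8 GGU (Gly): third position 4-fold.
Codon 9 UGU (Cys): third position 2-fold.
Four-fold degenerate third positions: 3.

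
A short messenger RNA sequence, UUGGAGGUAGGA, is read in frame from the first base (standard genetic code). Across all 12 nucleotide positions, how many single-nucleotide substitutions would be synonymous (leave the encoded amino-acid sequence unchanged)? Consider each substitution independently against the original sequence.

Codon 1 (UUG, Leu): 2 synonymous substitutions.
Codon 2 (GAG, Glu): 1 synonymous substitution.
Codon 3 (GUA, Val): 3 synonymous substitutions.
Codon 4 (GGA, Gly): 3 synonymous substitutions.
Total: 2 + 1 + 3 + 3 = 9.

9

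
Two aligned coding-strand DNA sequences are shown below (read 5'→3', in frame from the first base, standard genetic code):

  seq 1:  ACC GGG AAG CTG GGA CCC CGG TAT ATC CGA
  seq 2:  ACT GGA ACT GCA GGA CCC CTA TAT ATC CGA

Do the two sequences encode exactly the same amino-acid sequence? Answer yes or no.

Codon 1: ACC Thr / ACT Thr — synonymous.
Codon 2: GGG Gly / GGA Gly — synonymous.
Codon 3: AAG Lys / ACT Thr — nonsynonymous.
Codon 4: CTG Leu / GCA Ala — nonsynonymous.
Codon 5: GGA Gly / GGA Gly — identical.
Codon 6: CCC Pro / CCC Pro — identical.
Codon 7: CGG Arg / CTA Leu — nonsynonymous.
Codon 8: TAT Tyr / TAT Tyr — identical.
Codon 9: ATC Ile / ATC Ile — identical.
Codon 10: CGA Arg / CGA Arg — identical.
Nonsynonymous differences: 3 → different protein.

no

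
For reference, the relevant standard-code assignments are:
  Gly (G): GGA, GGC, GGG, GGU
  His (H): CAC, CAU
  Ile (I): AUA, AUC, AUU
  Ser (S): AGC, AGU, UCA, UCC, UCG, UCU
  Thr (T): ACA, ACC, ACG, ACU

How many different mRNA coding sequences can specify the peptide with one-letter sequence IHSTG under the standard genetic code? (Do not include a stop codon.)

Ile: 3 codons.
His: 2 codons.
Ser: 6 codons.
Thr: 4 codons.
Gly: 4 codons.
3 × 2 × 6 × 4 × 4 = 576.

576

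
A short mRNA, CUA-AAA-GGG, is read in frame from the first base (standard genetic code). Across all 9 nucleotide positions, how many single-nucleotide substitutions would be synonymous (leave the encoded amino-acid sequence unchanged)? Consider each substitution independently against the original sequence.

Codon 1 (CUA, Leu): 4 synonymous substitutions.
Codon 2 (AAA, Lys): 1 synonymous substitution.
Codon 3 (GGG, Gly): 3 synonymous substitutions.
Total: 4 + 1 + 3 = 8.

8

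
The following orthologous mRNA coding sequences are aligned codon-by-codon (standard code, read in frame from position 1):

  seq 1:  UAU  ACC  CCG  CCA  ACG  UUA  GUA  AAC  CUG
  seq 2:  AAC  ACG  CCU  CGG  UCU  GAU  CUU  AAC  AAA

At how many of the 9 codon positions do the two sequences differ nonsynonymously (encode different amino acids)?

6

Codon 1: UAU Tyr / AAC Asn — nonsynonymous.
Codon 2: ACC Thr / ACG Thr — synonymous.
Codon 3: CCG Pro / CCU Pro — synonymous.
Codon 4: CCA Pro / CGG Arg — nonsynonymous.
Codon 5: ACG Thr / UCU Ser — nonsynonymous.
Codon 6: UUA Leu / GAU Asp — nonsynonymous.
Codon 7: GUA Val / CUU Leu — nonsynonymous.
Codon 8: AAC Asn / AAC Asn — identical.
Codon 9: CUG Leu / AAA Lys — nonsynonymous.
Nonsynonymous differences: 6.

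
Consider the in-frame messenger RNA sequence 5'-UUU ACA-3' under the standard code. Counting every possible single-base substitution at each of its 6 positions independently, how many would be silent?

4

Codon 1 (UUU, Phe): 1 synonymous substitution.
Codon 2 (ACA, Thr): 3 synonymous substitutions.
Total: 1 + 3 = 4.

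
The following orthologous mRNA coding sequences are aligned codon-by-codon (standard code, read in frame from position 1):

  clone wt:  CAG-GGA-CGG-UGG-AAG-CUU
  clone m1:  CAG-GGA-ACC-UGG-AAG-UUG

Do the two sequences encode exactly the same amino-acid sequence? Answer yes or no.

Codon 1: CAG Gln / CAG Gln — identical.
Codon 2: GGA Gly / GGA Gly — identical.
Codon 3: CGG Arg / ACC Thr — nonsynonymous.
Codon 4: UGG Trp / UGG Trp — identical.
Codon 5: AAG Lys / AAG Lys — identical.
Codon 6: CUU Leu / UUG Leu — synonymous.
Nonsynonymous differences: 1 → different protein.

no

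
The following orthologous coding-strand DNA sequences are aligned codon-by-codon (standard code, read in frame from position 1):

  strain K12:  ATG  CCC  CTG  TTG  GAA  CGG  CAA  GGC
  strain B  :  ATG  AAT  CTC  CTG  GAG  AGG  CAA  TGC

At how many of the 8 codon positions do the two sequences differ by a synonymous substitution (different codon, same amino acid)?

4

Codon 1: ATG Met / ATG Met — identical.
Codon 2: CCC Pro / AAT Asn — nonsynonymous.
Codon 3: CTG Leu / CTC Leu — synonymous.
Codon 4: TTG Leu / CTG Leu — synonymous.
Codon 5: GAA Glu / GAG Glu — synonymous.
Codon 6: CGG Arg / AGG Arg — synonymous.
Codon 7: CAA Gln / CAA Gln — identical.
Codon 8: GGC Gly / TGC Cys — nonsynonymous.
Synonymous differences: 4.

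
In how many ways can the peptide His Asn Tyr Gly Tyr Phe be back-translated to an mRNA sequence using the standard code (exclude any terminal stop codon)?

His: 2 codons.
Asn: 2 codons.
Tyr: 2 codons.
Gly: 4 codons.
Tyr: 2 codons.
Phe: 2 codons.
2 × 2 × 2 × 4 × 2 × 2 = 128.

128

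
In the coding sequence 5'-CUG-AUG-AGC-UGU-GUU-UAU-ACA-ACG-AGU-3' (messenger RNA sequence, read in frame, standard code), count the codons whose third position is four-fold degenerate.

4

Codon 1 CUG (Leu): third position 4-fold.
Codon 2 AUG (Met): third position 1-fold.
Codon 3 AGC (Ser): third position 2-fold.
Codon 4 UGU (Cys): third position 2-fold.
Codon 5 GUU (Val): third position 4-fold.
Codon 6 UAU (Tyr): third position 2-fold.
Codon 7 ACA (Thr): third position 4-fold.
Codon 8 ACG (Thr): third position 4-fold.
Codon 9 AGU (Ser): third position 2-fold.
Four-fold degenerate third positions: 4.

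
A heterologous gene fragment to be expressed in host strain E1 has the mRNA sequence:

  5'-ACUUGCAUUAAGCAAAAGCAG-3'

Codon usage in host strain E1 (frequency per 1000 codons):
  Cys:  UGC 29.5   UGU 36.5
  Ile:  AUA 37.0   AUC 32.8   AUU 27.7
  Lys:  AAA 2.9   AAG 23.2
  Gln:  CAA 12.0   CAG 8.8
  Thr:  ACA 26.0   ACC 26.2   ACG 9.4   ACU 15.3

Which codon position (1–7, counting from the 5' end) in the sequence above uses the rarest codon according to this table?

Codon 1 ACU (Thr): 15.3 per 1000.
Codon 2 UGC (Cys): 29.5 per 1000.
Codon 3 AUU (Ile): 27.7 per 1000.
Codon 4 AAG (Lys): 23.2 per 1000.
Codon 5 CAA (Gln): 12.0 per 1000.
Codon 6 AAG (Lys): 23.2 per 1000.
Codon 7 CAG (Gln): 8.8 per 1000.
Lowest frequency is 8.8 at codon 7.

7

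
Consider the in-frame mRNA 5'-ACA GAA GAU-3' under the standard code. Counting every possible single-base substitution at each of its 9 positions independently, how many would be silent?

Codon 1 (ACA, Thr): 3 synonymous substitutions.
Codon 2 (GAA, Glu): 1 synonymous substitution.
Codon 3 (GAU, Asp): 1 synonymous substitution.
Total: 3 + 1 + 1 = 5.

5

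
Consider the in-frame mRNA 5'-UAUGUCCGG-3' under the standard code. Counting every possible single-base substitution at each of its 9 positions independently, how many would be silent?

Codon 1 (UAU, Tyr): 1 synonymous substitution.
Codon 2 (GUC, Val): 3 synonymous substitutions.
Codon 3 (CGG, Arg): 4 synonymous substitutions.
Total: 1 + 3 + 4 = 8.

8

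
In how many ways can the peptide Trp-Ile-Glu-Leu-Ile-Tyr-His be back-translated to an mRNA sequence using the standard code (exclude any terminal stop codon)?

Trp: 1 codon.
Ile: 3 codons.
Glu: 2 codons.
Leu: 6 codons.
Ile: 3 codons.
Tyr: 2 codons.
His: 2 codons.
1 × 3 × 2 × 6 × 3 × 2 × 2 = 432.

432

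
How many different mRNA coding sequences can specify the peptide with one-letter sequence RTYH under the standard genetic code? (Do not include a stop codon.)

96

Arg: 6 codons.
Thr: 4 codons.
Tyr: 2 codons.
His: 2 codons.
6 × 4 × 2 × 2 = 96.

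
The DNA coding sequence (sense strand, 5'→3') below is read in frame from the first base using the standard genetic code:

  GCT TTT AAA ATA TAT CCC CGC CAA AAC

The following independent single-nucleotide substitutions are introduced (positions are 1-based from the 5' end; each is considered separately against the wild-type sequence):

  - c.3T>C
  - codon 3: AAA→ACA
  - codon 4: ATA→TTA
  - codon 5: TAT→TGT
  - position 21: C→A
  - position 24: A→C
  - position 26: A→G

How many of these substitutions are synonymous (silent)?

2

Codon 1: GCT (Ala) → GCC (Ala) — synonymous.
Codon 3: AAA (Lys) → ACA (Thr) — missense.
Codon 4: ATA (Ile) → TTA (Leu) — missense.
Codon 5: TAT (Tyr) → TGT (Cys) — missense.
Codon 7: CGC (Arg) → CGA (Arg) — synonymous.
Codon 8: CAA (Gln) → CAC (His) — missense.
Codon 9: AAC (Asn) → AGC (Ser) — missense.
Synonymous: 2 of 7.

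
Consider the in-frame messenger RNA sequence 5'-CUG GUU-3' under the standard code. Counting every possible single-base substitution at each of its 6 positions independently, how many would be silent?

Codon 1 (CUG, Leu): 4 synonymous substitutions.
Codon 2 (GUU, Val): 3 synonymous substitutions.
Total: 4 + 3 = 7.

7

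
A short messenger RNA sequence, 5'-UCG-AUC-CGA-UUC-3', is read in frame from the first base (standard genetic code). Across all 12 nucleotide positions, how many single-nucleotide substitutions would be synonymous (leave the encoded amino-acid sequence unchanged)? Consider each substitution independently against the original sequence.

10

Codon 1 (UCG, Ser): 3 synonymous substitutions.
Codon 2 (AUC, Ile): 2 synonymous substitutions.
Codon 3 (CGA, Arg): 4 synonymous substitutions.
Codon 4 (UUC, Phe): 1 synonymous substitution.
Total: 3 + 2 + 4 + 1 = 10.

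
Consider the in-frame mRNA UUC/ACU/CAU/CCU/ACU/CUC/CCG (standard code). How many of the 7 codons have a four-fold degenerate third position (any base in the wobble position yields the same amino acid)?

5

Codon 1 UUC (Phe): third position 2-fold.
Codon 2 ACU (Thr): third position 4-fold.
Codon 3 CAU (His): third position 2-fold.
Codon 4 CCU (Pro): third position 4-fold.
Codon 5 ACU (Thr): third position 4-fold.
Codon 6 CUC (Leu): third position 4-fold.
Codon 7 CCG (Pro): third position 4-fold.
Four-fold degenerate third positions: 5.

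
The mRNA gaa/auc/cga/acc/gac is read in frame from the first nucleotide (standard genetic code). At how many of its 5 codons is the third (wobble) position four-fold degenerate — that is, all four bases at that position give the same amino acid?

Codon 1 GAA (Glu): third position 2-fold.
Codon 2 AUC (Ile): third position 3-fold.
Codon 3 CGA (Arg): third position 4-fold.
Codon 4 ACC (Thr): third position 4-fold.
Codon 5 GAC (Asp): third position 2-fold.
Four-fold degenerate third positions: 2.

2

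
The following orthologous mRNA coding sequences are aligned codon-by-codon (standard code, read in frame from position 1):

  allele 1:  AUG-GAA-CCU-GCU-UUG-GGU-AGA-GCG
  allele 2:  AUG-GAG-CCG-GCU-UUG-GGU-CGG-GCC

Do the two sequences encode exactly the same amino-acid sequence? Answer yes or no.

yes

Codon 1: AUG Met / AUG Met — identical.
Codon 2: GAA Glu / GAG Glu — synonymous.
Codon 3: CCU Pro / CCG Pro — synonymous.
Codon 4: GCU Ala / GCU Ala — identical.
Codon 5: UUG Leu / UUG Leu — identical.
Codon 6: GGU Gly / GGU Gly — identical.
Codon 7: AGA Arg / CGG Arg — synonymous.
Codon 8: GCG Ala / GCC Ala — synonymous.
Nonsynonymous differences: 0 → same protein.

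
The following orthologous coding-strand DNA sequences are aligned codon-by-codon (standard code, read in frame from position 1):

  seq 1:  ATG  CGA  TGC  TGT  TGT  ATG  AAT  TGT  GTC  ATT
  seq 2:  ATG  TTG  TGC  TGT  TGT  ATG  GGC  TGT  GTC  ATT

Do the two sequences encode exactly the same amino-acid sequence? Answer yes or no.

no

Codon 1: ATG Met / ATG Met — identical.
Codon 2: CGA Arg / TTG Leu — nonsynonymous.
Codon 3: TGC Cys / TGC Cys — identical.
Codon 4: TGT Cys / TGT Cys — identical.
Codon 5: TGT Cys / TGT Cys — identical.
Codon 6: ATG Met / ATG Met — identical.
Codon 7: AAT Asn / GGC Gly — nonsynonymous.
Codon 8: TGT Cys / TGT Cys — identical.
Codon 9: GTC Val / GTC Val — identical.
Codon 10: ATT Ile / ATT Ile — identical.
Nonsynonymous differences: 2 → different protein.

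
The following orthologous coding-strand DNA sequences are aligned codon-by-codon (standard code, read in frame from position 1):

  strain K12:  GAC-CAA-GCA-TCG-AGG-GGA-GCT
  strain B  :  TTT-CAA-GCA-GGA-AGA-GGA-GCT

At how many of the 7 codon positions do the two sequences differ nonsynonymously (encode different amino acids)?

Codon 1: GAC Asp / TTT Phe — nonsynonymous.
Codon 2: CAA Gln / CAA Gln — identical.
Codon 3: GCA Ala / GCA Ala — identical.
Codon 4: TCG Ser / GGA Gly — nonsynonymous.
Codon 5: AGG Arg / AGA Arg — synonymous.
Codon 6: GGA Gly / GGA Gly — identical.
Codon 7: GCT Ala / GCT Ala — identical.
Nonsynonymous differences: 2.

2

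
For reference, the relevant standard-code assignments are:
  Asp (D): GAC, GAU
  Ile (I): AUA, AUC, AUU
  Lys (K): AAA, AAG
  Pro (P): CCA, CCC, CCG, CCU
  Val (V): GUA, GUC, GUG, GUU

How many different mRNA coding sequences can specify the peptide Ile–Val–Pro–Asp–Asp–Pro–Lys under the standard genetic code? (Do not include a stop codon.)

Ile: 3 codons.
Val: 4 codons.
Pro: 4 codons.
Asp: 2 codons.
Asp: 2 codons.
Pro: 4 codons.
Lys: 2 codons.
3 × 4 × 4 × 2 × 2 × 4 × 2 = 1536.

1536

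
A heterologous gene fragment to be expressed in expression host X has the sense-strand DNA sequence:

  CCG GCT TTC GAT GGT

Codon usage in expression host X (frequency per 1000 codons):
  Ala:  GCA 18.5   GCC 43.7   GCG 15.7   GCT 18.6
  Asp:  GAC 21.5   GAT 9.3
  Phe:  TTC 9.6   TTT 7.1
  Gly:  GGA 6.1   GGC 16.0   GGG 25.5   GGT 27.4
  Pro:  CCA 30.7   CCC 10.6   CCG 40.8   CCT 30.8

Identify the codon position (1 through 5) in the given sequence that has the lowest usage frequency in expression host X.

4

Codon 1 CCG (Pro): 40.8 per 1000.
Codon 2 GCT (Ala): 18.6 per 1000.
Codon 3 TTC (Phe): 9.6 per 1000.
Codon 4 GAT (Asp): 9.3 per 1000.
Codon 5 GGT (Gly): 27.4 per 1000.
Lowest frequency is 9.3 at codon 4.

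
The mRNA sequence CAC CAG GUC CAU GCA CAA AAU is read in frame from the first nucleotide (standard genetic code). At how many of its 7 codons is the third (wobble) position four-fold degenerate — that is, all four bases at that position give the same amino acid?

2

Codon 1 CAC (His): third position 2-fold.
Codon 2 CAG (Gln): third position 2-fold.
Codon 3 GUC (Val): third position 4-fold.
Codon 4 CAU (His): third position 2-fold.
Codon 5 GCA (Ala): third position 4-fold.
Codon 6 CAA (Gln): third position 2-fold.
Codon 7 AAU (Asn): third position 2-fold.
Four-fold degenerate third positions: 2.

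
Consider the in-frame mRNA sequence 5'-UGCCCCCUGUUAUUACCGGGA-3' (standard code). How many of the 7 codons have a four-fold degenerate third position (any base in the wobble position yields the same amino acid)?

Codon 1 UGC (Cys): third position 2-fold.
Codon 2 CCC (Pro): third position 4-fold.
Codon 3 CUG (Leu): third position 4-fold.
Codon 4 UUA (Leu): third position 2-fold.
Codon 5 UUA (Leu): third position 2-fold.
Codon 6 CCG (Pro): third position 4-fold.
Codon 7 GGA (Gly): third position 4-fold.
Four-fold degenerate third positions: 4.

4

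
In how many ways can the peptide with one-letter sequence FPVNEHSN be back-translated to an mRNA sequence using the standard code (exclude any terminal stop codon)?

Phe: 2 codons.
Pro: 4 codons.
Val: 4 codons.
Asn: 2 codons.
Glu: 2 codons.
His: 2 codons.
Ser: 6 codons.
Asn: 2 codons.
2 × 4 × 4 × 2 × 2 × 2 × 6 × 2 = 3072.

3072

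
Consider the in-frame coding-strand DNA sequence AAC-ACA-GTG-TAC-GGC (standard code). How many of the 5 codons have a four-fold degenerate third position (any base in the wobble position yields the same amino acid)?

3

Codon 1 AAC (Asn): third position 2-fold.
Codon 2 ACA (Thr): third position 4-fold.
Codon 3 GTG (Val): third position 4-fold.
Codon 4 TAC (Tyr): third position 2-fold.
Codon 5 GGC (Gly): third position 4-fold.
Four-fold degenerate third positions: 3.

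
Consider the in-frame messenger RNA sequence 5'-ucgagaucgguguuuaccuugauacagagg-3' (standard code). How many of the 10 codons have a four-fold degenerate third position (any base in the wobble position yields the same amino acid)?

4

Codon 1 UCG (Ser): third position 4-fold.
Codon 2 AGA (Arg): third position 2-fold.
Codon 3 UCG (Ser): third position 4-fold.
Codon 4 GUG (Val): third position 4-fold.
Codon 5 UUU (Phe): third position 2-fold.
Codon 6 ACC (Thr): third position 4-fold.
Codon 7 UUG (Leu): third position 2-fold.
Codon 8 AUA (Ile): third position 3-fold.
Codon 9 CAG (Gln): third position 2-fold.
Codon 10 AGG (Arg): third position 2-fold.
Four-fold degenerate third positions: 4.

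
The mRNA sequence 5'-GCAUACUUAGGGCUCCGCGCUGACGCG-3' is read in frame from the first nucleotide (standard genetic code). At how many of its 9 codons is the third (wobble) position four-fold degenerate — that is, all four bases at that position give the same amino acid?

6

Codon 1 GCA (Ala): third position 4-fold.
Codon 2 UAC (Tyr): third position 2-fold.
Codon 3 UUA (Leu): third position 2-fold.
Codon 4 GGG (Gly): third position 4-fold.
Codon 5 CUC (Leu): third position 4-fold.
Codon 6 CGC (Arg): third position 4-fold.
Codon 7 GCU (Ala): third position 4-fold.
Codon 8 GAC (Asp): third position 2-fold.
Codon 9 GCG (Ala): third position 4-fold.
Four-fold degenerate third positions: 6.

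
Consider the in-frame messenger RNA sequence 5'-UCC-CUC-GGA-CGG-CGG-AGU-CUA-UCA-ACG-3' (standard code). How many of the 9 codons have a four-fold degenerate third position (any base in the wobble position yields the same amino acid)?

8

Codon 1 UCC (Ser): third position 4-fold.
Codon 2 CUC (Leu): third position 4-fold.
Codon 3 GGA (Gly): third position 4-fold.
Codon 4 CGG (Arg): third position 4-fold.
Codon 5 CGG (Arg): third position 4-fold.
Codon 6 AGU (Ser): third position 2-fold.
Codon 7 CUA (Leu): third position 4-fold.
Codon 8 UCA (Ser): third position 4-fold.
Codon 9 ACG (Thr): third position 4-fold.
Four-fold degenerate third positions: 8.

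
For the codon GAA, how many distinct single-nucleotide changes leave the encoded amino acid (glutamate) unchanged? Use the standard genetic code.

1

Position 1: none → 0 synonymous.
Position 2: none → 0 synonymous.
Position 3: GAG → 1 synonymous.
Total: 0 + 0 + 1 = 1.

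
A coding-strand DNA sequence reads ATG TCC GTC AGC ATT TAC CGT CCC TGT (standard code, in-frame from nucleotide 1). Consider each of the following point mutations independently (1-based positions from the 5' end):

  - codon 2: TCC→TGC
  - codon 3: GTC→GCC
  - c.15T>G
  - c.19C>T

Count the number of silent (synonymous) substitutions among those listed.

0

Codon 2: TCC (Ser) → TGC (Cys) — missense.
Codon 3: GTC (Val) → GCC (Ala) — missense.
Codon 5: ATT (Ile) → ATG (Met) — missense.
Codon 7: CGT (Arg) → TGT (Cys) — missense.
Synonymous: 0 of 4.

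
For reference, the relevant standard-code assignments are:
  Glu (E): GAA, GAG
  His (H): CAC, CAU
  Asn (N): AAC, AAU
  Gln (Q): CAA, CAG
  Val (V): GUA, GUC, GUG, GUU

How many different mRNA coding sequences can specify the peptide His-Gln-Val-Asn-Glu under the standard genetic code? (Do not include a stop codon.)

His: 2 codons.
Gln: 2 codons.
Val: 4 codons.
Asn: 2 codons.
Glu: 2 codons.
2 × 2 × 4 × 2 × 2 = 64.

64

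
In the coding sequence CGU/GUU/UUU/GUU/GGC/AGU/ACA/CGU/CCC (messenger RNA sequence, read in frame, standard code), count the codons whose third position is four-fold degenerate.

7

Codon 1 CGU (Arg): third position 4-fold.
Codon 2 GUU (Val): third position 4-fold.
Codon 3 UUU (Phe): third position 2-fold.
Codon 4 GUU (Val): third position 4-fold.
Codon 5 GGC (Gly): third position 4-fold.
Codon 6 AGU (Ser): third position 2-fold.
Codon 7 ACA (Thr): third position 4-fold.
Codon 8 CGU (Arg): third position 4-fold.
Codon 9 CCC (Pro): third position 4-fold.
Four-fold degenerate third positions: 7.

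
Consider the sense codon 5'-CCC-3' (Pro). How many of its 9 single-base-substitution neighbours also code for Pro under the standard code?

Position 1: none → 0 synonymous.
Position 2: none → 0 synonymous.
Position 3: CCT, CCA, CCG → 3 synonymous.
Total: 0 + 0 + 3 = 3.

3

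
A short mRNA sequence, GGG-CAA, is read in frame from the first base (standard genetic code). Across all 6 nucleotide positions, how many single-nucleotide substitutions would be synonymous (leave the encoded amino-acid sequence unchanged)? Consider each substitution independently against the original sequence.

Codon 1 (GGG, Gly): 3 synonymous substitutions.
Codon 2 (CAA, Gln): 1 synonymous substitution.
Total: 3 + 1 = 4.

4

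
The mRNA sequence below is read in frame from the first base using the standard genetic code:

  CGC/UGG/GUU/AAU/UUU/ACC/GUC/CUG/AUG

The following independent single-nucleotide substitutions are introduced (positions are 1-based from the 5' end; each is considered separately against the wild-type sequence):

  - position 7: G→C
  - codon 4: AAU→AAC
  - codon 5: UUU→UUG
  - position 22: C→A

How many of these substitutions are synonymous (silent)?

1

Codon 3: GUU (Val) → CUU (Leu) — missense.
Codon 4: AAU (Asn) → AAC (Asn) — synonymous.
Codon 5: UUU (Phe) → UUG (Leu) — missense.
Codon 8: CUG (Leu) → AUG (Met) — missense.
Synonymous: 1 of 4.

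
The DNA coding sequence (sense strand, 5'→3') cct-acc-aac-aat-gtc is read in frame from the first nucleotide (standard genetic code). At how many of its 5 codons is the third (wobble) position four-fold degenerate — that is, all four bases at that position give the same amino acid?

Codon 1 CCT (Pro): third position 4-fold.
Codon 2 ACC (Thr): third position 4-fold.
Codon 3 AAC (Asn): third position 2-fold.
Codon 4 AAT (Asn): third position 2-fold.
Codon 5 GTC (Val): third position 4-fold.
Four-fold degenerate third positions: 3.

3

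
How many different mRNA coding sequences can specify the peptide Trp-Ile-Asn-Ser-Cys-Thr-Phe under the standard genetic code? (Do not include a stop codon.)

Trp: 1 codon.
Ile: 3 codons.
Asn: 2 codons.
Ser: 6 codons.
Cys: 2 codons.
Thr: 4 codons.
Phe: 2 codons.
1 × 3 × 2 × 6 × 2 × 4 × 2 = 576.

576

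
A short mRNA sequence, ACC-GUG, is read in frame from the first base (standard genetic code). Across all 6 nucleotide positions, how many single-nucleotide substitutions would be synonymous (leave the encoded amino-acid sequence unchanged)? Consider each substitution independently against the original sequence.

6

Codon 1 (ACC, Thr): 3 synonymous substitutions.
Codon 2 (GUG, Val): 3 synonymous substitutions.
Total: 3 + 3 = 6.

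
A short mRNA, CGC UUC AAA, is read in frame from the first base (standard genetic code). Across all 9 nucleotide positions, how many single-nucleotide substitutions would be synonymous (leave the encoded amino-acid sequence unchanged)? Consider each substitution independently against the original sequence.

5

Codon 1 (CGC, Arg): 3 synonymous substitutions.
Codon 2 (UUC, Phe): 1 synonymous substitution.
Codon 3 (AAA, Lys): 1 synonymous substitution.
Total: 3 + 1 + 1 = 5.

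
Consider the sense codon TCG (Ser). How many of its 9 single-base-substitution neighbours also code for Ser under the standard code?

Position 1: none → 0 synonymous.
Position 2: none → 0 synonymous.
Position 3: TCT, TCC, TCA → 3 synonymous.
Total: 0 + 0 + 3 = 3.

3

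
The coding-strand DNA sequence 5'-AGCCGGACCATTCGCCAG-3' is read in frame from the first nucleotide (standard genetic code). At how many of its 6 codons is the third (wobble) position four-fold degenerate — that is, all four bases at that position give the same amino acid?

3

Codon 1 AGC (Ser): third position 2-fold.
Codon 2 CGG (Arg): third position 4-fold.
Codon 3 ACC (Thr): third position 4-fold.
Codon 4 ATT (Ile): third position 3-fold.
Codon 5 CGC (Arg): third position 4-fold.
Codon 6 CAG (Gln): third position 2-fold.
Four-fold degenerate third positions: 3.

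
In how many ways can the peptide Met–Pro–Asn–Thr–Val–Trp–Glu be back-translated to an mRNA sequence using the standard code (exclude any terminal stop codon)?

256

Met: 1 codon.
Pro: 4 codons.
Asn: 2 codons.
Thr: 4 codons.
Val: 4 codons.
Trp: 1 codon.
Glu: 2 codons.
1 × 4 × 2 × 4 × 4 × 1 × 2 = 256.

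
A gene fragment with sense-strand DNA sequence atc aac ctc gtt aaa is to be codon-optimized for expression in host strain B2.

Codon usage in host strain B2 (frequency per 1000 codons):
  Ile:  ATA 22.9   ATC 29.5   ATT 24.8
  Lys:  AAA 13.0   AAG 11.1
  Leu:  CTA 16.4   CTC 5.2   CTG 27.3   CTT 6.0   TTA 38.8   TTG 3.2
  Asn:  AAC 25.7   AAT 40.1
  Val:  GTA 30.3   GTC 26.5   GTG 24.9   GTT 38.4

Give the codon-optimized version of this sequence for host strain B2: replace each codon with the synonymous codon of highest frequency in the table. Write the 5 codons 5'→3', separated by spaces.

ATC AAT TTA GTT AAA

Codon 1 (Ile): best is ATC at 29.5.
Codon 2 (Asn): best is AAT at 40.1.
Codon 3 (Leu): best is TTA at 38.8.
Codon 4 (Val): best is GTT at 38.4.
Codon 5 (Lys): best is AAA at 13.0.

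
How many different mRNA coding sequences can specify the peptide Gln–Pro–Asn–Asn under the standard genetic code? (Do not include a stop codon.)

Gln: 2 codons.
Pro: 4 codons.
Asn: 2 codons.
Asn: 2 codons.
2 × 4 × 2 × 2 = 32.

32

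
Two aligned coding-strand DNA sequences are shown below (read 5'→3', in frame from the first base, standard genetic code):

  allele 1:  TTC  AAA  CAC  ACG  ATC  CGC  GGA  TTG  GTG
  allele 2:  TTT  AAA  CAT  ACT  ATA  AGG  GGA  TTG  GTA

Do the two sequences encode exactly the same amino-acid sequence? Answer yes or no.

Codon 1: TTC Phe / TTT Phe — synonymous.
Codon 2: AAA Lys / AAA Lys — identical.
Codon 3: CAC His / CAT His — synonymous.
Codon 4: ACG Thr / ACT Thr — synonymous.
Codon 5: ATC Ile / ATA Ile — synonymous.
Codon 6: CGC Arg / AGG Arg — synonymous.
Codon 7: GGA Gly / GGA Gly — identical.
Codon 8: TTG Leu / TTG Leu — identical.
Codon 9: GTG Val / GTA Val — synonymous.
Nonsynonymous differences: 0 → same protein.

yes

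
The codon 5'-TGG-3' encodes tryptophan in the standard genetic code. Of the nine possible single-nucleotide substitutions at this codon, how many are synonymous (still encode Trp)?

0

Position 1: none → 0 synonymous.
Position 2: none → 0 synonymous.
Position 3: none → 0 synonymous.
Total: 0 + 0 + 0 = 0.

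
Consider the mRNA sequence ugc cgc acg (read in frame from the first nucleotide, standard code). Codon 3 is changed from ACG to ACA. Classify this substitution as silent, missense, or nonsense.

silent

Position 9 falls in codon 3: ACG → Thr.
After the substitution the codon is ACA → Thr.
Both encode Thr, so the change is synonymous.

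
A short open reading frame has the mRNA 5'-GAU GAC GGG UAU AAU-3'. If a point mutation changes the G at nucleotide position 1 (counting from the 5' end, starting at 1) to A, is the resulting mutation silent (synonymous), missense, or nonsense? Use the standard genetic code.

missense

Position 1 falls in codon 1: GAU → Asp.
After the substitution the codon is AAU → Asn.
Asp ≠ Asn, so this is a missense mutation.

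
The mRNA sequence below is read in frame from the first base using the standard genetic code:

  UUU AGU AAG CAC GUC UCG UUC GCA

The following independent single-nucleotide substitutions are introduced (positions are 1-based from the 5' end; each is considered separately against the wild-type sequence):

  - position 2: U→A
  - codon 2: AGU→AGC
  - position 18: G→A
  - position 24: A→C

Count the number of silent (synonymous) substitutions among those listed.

Codon 1: UUU (Phe) → UAU (Tyr) — missense.
Codon 2: AGU (Ser) → AGC (Ser) — synonymous.
Codon 6: UCG (Ser) → UCA (Ser) — synonymous.
Codon 8: GCA (Ala) → GCC (Ala) — synonymous.
Synonymous: 3 of 4.

3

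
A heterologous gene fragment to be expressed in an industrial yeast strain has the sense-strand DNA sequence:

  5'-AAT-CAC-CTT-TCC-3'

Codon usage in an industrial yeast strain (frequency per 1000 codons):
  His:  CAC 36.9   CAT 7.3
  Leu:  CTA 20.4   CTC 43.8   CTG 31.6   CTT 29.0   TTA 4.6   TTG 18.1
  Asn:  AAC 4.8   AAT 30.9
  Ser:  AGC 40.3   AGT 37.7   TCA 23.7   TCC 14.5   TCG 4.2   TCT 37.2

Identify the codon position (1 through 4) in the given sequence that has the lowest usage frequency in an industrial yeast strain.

Codon 1 AAT (Asn): 30.9 per 1000.
Codon 2 CAC (His): 36.9 per 1000.
Codon 3 CTT (Leu): 29.0 per 1000.
Codon 4 TCC (Ser): 14.5 per 1000.
Lowest frequency is 14.5 at codon 4.

4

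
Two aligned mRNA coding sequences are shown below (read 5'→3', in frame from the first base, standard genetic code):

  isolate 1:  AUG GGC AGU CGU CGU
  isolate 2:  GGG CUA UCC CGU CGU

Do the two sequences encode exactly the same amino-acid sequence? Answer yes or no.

Codon 1: AUG Met / GGG Gly — nonsynonymous.
Codon 2: GGC Gly / CUA Leu — nonsynonymous.
Codon 3: AGU Ser / UCC Ser — synonymous.
Codon 4: CGU Arg / CGU Arg — identical.
Codon 5: CGU Arg / CGU Arg — identical.
Nonsynonymous differences: 2 → different protein.

no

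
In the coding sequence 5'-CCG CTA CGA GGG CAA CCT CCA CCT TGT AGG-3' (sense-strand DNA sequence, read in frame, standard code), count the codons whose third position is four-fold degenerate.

Codon 1 CCG (Pro): third position 4-fold.
Codon 2 CTA (Leu): third position 4-fold.
Codon 3 CGA (Arg): third position 4-fold.
Codon 4 GGG (Gly): third position 4-fold.
Codon 5 CAA (Gln): third position 2-fold.
Codon 6 CCT (Pro): third position 4-fold.
Codon 7 CCA (Pro): third position 4-fold.
Codon 8 CCT (Pro): third position 4-fold.
Codon 9 TGT (Cys): third position 2-fold.
Codon 10 AGG (Arg): third position 2-fold.
Four-fold degenerate third positions: 7.

7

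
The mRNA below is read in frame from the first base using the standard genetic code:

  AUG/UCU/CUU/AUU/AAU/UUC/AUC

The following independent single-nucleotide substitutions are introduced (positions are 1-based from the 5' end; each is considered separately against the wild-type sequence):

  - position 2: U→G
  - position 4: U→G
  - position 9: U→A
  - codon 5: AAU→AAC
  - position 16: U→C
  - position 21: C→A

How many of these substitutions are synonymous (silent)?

Codon 1: AUG (Met) → AGG (Arg) — missense.
Codon 2: UCU (Ser) → GCU (Ala) — missense.
Codon 3: CUU (Leu) → CUA (Leu) — synonymous.
Codon 5: AAU (Asn) → AAC (Asn) — synonymous.
Codon 6: UUC (Phe) → CUC (Leu) — missense.
Codon 7: AUC (Ile) → AUA (Ile) — synonymous.
Synonymous: 3 of 6.

3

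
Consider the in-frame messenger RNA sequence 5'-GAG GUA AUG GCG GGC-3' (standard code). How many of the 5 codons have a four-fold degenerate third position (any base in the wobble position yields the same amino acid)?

Codon 1 GAG (Glu): third position 2-fold.
Codon 2 GUA (Val): third position 4-fold.
Codon 3 AUG (Met): third position 1-fold.
Codon 4 GCG (Ala): third position 4-fold.
Codon 5 GGC (Gly): third position 4-fold.
Four-fold degenerate third positions: 3.

3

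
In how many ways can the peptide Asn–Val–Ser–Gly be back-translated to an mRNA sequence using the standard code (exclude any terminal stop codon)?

Asn: 2 codons.
Val: 4 codons.
Ser: 6 codons.
Gly: 4 codons.
2 × 4 × 6 × 4 = 192.

192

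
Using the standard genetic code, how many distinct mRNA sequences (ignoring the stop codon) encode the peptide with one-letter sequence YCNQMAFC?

Tyr: 2 codons.
Cys: 2 codons.
Asn: 2 codons.
Gln: 2 codons.
Met: 1 codon.
Ala: 4 codons.
Phe: 2 codons.
Cys: 2 codons.
2 × 2 × 2 × 2 × 1 × 4 × 2 × 2 = 256.

256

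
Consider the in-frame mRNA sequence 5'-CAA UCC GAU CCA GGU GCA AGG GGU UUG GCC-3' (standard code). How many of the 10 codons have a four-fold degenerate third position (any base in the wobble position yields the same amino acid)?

Codon 1 CAA (Gln): third position 2-fold.
Codon 2 UCC (Ser): third position 4-fold.
Codon 3 GAU (Asp): third position 2-fold.
Codon 4 CCA (Pro): third position 4-fold.
Codon 5 GGU (Gly): third position 4-fold.
Codon 6 GCA (Ala): third position 4-fold.
Codon 7 AGG (Arg): third position 2-fold.
Codon 8 GGU (Gly): third position 4-fold.
Codon 9 UUG (Leu): third position 2-fold.
Codon 10 GCC (Ala): third position 4-fold.
Four-fold degenerate third positions: 6.

6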